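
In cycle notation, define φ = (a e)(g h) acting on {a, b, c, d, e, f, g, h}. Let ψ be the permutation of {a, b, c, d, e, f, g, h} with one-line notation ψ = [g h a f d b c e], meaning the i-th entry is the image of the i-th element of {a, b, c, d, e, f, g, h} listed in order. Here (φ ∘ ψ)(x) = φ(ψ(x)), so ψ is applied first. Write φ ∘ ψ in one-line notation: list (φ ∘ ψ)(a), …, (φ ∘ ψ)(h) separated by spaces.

h g e f d b c a

(φ ∘ ψ)(x) = φ(ψ(x)). Computing each image: φ(ψ(a)) = φ(g) = h, φ(ψ(b)) = φ(h) = g, φ(ψ(c)) = φ(a) = e, φ(ψ(d)) = φ(f) = f, φ(ψ(e)) = φ(d) = d, φ(ψ(f)) = φ(b) = b, φ(ψ(g)) = φ(c) = c, φ(ψ(h)) = φ(e) = a.
Hence φ ∘ ψ = [h g e f d b c a].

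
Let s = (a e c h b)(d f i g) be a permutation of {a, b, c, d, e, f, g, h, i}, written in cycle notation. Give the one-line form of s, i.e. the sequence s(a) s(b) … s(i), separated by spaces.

e a h f c i d b g

Each element maps to the next entry in its cycle (wrapping to the front): a↦e, b↦a, c↦h, d↦f, e↦c, f↦i, g↦d, h↦b, i↦g.
Listing these in domain order gives e a h f c i d b g.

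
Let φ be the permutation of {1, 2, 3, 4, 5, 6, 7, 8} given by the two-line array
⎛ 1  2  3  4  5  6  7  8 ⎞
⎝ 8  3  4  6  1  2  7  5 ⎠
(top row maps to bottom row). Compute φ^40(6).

Tracing 6 → 2 → … returns to 6 after 4 steps, so 6 lies in a 4-cycle (2, 3, 4, 6).
On a 4-cycle, φ^4 is the identity, so φ^40 = φ^0 there (40 ≡ 0 mod 4).
So φ^40(6) = 6.

6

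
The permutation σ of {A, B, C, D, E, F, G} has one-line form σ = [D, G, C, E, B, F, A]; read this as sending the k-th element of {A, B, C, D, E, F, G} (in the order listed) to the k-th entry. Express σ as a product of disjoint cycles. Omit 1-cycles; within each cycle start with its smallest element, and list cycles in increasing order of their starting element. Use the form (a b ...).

(A D E B G)

Iterating σ from A gives A → D → E → B → G → A; that is the 5-cycle (A D E B G).
Repeating from the next unused element and collecting all non-trivial cycles gives (A D E B G).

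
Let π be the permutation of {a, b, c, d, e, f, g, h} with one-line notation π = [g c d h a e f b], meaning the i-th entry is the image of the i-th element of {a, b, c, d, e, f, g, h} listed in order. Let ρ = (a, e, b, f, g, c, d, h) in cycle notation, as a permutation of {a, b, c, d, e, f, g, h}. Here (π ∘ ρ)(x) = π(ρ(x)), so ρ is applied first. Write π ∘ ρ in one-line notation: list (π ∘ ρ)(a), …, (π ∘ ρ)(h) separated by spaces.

(π ∘ ρ)(x) = π(ρ(x)). Computing each image: π(ρ(a)) = π(e) = a, π(ρ(b)) = π(f) = e, π(ρ(c)) = π(d) = h, π(ρ(d)) = π(h) = b, π(ρ(e)) = π(b) = c, π(ρ(f)) = π(g) = f, π(ρ(g)) = π(c) = d, π(ρ(h)) = π(a) = g.
Hence π ∘ ρ = [a e h b c f d g].

a e h b c f d g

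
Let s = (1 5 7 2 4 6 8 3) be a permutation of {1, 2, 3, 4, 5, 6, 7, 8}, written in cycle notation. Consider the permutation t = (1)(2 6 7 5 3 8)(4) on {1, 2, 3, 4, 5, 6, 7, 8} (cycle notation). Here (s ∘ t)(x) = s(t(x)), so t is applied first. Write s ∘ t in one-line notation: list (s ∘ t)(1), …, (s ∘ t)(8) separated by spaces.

5 8 3 6 1 2 7 4

(s ∘ t)(x) = s(t(x)). Computing each image: s(t(1)) = s(1) = 5, s(t(2)) = s(6) = 8, s(t(3)) = s(8) = 3, s(t(4)) = s(4) = 6, s(t(5)) = s(3) = 1, s(t(6)) = s(7) = 2, s(t(7)) = s(5) = 7, s(t(8)) = s(2) = 4.
Hence s ∘ t = [5 8 3 6 1 2 7 4].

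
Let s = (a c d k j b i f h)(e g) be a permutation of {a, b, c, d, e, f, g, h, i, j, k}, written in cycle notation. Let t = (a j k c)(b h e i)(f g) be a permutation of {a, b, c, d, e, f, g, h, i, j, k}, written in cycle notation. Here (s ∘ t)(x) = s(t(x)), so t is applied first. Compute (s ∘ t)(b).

a

t(b) = h, then s(h) = a; composing gives (s ∘ t)(b) = a.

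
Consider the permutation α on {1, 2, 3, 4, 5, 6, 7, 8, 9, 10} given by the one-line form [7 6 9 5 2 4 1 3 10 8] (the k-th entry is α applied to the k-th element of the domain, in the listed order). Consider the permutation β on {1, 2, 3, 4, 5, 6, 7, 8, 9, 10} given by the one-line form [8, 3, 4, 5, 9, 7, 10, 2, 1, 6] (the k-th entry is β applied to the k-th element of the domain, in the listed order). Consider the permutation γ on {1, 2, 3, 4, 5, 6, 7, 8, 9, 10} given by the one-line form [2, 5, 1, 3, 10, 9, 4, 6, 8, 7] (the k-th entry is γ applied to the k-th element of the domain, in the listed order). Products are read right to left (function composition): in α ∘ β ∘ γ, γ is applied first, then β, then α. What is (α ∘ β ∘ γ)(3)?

(α ∘ β ∘ γ)(3) = α(β(γ(3))). γ(3) = 1, then β(1) = 8, then α(8) = 3, so the result is 3.

3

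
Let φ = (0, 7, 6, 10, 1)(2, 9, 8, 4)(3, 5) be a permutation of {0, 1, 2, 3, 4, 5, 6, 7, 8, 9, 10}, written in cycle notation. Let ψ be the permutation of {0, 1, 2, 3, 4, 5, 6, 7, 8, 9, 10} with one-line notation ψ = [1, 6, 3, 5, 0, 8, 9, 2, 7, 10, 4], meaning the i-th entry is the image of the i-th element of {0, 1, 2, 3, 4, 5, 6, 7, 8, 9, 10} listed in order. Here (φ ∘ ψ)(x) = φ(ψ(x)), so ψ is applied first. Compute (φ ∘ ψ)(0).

0

(φ ∘ ψ)(0) = φ(ψ(0)). ψ(0) = 1, then φ(1) = 0. So (φ ∘ ψ)(0) = 0.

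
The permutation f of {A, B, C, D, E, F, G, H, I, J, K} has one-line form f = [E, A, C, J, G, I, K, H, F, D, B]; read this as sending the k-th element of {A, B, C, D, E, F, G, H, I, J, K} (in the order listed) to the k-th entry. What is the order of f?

The disjoint-cycle form of f has cycle lengths 5, 2, 2, 1, 1.
Since disjoint cycles commute, ord(f) = lcm(5, 2, 2) = 10.

10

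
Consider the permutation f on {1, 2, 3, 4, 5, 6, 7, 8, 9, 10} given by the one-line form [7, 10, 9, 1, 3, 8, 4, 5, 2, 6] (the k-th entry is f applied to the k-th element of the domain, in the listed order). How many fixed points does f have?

No element satisfies f(x) = x, so there are 0 fixed points.

0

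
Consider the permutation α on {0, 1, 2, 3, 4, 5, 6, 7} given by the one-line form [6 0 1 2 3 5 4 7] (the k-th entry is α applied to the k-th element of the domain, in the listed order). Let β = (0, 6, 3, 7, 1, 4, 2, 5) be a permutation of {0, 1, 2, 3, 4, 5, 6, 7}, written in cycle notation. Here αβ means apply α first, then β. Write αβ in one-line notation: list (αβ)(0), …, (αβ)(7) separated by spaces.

For each element, apply α then β: 0 → 6 → 3; 1 → 0 → 6; 2 → 1 → 4; 3 → 2 → 5; 4 → 3 → 7; 5 → 5 → 0; 6 → 4 → 2; 7 → 7 → 1.
So αβ in one-line form is 3 6 4 5 7 0 2 1.

3 6 4 5 7 0 2 1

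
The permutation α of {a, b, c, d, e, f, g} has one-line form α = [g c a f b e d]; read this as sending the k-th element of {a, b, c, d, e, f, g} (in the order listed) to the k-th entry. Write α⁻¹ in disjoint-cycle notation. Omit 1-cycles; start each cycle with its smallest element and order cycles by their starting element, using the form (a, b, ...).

(a, c, b, e, f, d, g)

First write α in disjoint cycles: (a, g, d, f, e, b, c).
The inverse reverses every cycle; in canonical form, α⁻¹ = (a, c, b, e, f, d, g).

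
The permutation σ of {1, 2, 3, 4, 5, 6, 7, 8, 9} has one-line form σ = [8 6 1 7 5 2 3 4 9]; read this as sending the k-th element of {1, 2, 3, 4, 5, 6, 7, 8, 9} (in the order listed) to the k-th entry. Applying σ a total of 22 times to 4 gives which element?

Tracing 4 → 7 → … returns to 4 after 5 steps, so 4 lies in a 5-cycle (1, 8, 4, 7, 3).
Since the cycle has length 5, σ^22 acts on it the same as σ^2 (22 mod 5 = 2).
Stepping 2 places around the cycle: 4 → 7 → 3.

3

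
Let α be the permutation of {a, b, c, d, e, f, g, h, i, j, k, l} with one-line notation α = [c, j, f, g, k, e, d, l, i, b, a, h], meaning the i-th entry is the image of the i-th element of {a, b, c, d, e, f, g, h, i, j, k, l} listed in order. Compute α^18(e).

c

Tracing e → k → … returns to e after 5 steps, so e lies in a 5-cycle (a, c, f, e, k).
Powers repeat with period 5 on this cycle, and 18 mod 5 = 3, so α^18(e) = α^3(e).
Advancing 3 steps from e: e → k → a → c.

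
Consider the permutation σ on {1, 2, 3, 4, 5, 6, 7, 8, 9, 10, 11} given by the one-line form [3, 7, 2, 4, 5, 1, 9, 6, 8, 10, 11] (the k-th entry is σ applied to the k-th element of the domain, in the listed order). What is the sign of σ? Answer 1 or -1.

1

In disjoint-cycle form the cycle lengths are 7, 1, 1, 1, 1.
A cycle is odd iff its length is even; σ has 0 even-length cycles, so sgn(σ) = (−1)^0 and σ is even.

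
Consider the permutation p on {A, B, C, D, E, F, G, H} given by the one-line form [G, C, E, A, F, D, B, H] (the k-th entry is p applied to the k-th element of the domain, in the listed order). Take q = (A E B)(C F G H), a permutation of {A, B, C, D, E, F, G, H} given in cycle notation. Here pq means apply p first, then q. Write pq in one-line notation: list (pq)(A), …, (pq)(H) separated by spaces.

H F B E G D A C

For each element, apply p then q: A → G → H; B → C → F; C → E → B; D → A → E; E → F → G; F → D → D; G → B → A; H → H → C.
Collecting the images, pq = [H F B E G D A C].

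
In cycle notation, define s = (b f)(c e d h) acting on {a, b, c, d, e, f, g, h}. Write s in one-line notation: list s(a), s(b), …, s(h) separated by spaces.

Reading each image from the cycles: a→a, b→f, c→e, d→h, e→d, f→b, g→g, h→c.
Listing these in domain order gives a f e h d b g c.

a f e h d b g c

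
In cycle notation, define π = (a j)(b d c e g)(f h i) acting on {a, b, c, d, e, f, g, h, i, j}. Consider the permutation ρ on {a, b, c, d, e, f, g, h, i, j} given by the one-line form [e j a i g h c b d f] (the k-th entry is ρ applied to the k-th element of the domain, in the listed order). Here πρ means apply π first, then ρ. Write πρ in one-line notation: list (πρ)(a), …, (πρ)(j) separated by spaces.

f i g a c b j d h e

Chase each element through π then ρ: a → j → f; b → d → i; c → e → g; d → c → a; e → g → c; f → h → b; g → b → j; h → i → d; i → f → h; j → a → e.
So πρ in one-line form is f i g a c b j d h e.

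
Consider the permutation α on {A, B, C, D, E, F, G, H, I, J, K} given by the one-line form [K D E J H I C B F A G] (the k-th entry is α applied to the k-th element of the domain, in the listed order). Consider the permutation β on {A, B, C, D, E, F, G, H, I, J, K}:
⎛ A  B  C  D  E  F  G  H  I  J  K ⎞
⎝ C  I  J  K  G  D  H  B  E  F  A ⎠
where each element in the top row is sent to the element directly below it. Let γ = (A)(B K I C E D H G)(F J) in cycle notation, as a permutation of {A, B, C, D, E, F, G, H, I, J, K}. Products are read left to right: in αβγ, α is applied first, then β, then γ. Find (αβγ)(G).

Apply the permutations in order: α(G) = C, then β(C) = J, then γ(J) = F. So (αβγ)(G) = F.

F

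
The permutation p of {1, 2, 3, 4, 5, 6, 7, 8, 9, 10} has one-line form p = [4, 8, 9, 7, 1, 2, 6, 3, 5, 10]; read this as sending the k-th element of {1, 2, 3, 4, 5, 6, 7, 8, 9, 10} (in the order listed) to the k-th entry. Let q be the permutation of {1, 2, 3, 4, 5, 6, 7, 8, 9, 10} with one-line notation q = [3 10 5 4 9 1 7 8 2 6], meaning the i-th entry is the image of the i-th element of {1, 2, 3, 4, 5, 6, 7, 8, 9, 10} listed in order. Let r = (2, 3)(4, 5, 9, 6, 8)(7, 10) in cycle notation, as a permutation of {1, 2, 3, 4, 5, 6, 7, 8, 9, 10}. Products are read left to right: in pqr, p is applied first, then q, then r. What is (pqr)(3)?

3

Apply the permutations in order: p(3) = 9, then q(9) = 2, then r(2) = 3. So (pqr)(3) = 3.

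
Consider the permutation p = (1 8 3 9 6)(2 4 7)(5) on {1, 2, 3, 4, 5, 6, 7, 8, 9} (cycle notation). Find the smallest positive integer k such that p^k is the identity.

The disjoint cycles have lengths 5, 3, 1.
The order of p is the least common multiple of its cycle lengths: lcm(5, 3) = 15.

15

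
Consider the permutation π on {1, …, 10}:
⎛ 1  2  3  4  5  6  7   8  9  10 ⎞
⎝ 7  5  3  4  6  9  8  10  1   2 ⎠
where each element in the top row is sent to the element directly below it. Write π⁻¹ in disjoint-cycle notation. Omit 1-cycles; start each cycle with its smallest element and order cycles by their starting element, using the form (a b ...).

First write π in disjoint cycles: (1 7 8 10 2 5 6 9).
Reversing each cycle (and rotating so the smallest element leads) gives π⁻¹ = (1 9 6 5 2 10 8 7).

(1 9 6 5 2 10 8 7)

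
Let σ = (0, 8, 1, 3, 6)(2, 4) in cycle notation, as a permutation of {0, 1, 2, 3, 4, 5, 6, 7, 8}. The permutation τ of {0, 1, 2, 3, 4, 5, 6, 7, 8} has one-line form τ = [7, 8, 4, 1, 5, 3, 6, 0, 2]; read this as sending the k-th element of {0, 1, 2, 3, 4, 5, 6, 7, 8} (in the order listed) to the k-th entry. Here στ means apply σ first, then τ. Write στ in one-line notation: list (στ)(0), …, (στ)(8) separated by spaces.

2 1 5 6 4 3 7 0 8

(στ)(x) = τ(σ(x)). Computing each image: τ(σ(0)) = τ(8) = 2, τ(σ(1)) = τ(3) = 1, τ(σ(2)) = τ(4) = 5, τ(σ(3)) = τ(6) = 6, τ(σ(4)) = τ(2) = 4, τ(σ(5)) = τ(5) = 3, τ(σ(6)) = τ(0) = 7, τ(σ(7)) = τ(7) = 0, τ(σ(8)) = τ(1) = 8.
Hence στ = [2 1 5 6 4 3 7 0 8].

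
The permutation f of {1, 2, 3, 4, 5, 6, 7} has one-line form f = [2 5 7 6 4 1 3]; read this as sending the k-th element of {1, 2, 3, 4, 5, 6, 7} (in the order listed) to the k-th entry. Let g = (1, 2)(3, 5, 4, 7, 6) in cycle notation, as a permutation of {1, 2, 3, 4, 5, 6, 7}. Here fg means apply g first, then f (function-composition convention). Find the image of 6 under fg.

7

g(6) = 3, then f(3) = 7; composing gives (fg)(6) = 7.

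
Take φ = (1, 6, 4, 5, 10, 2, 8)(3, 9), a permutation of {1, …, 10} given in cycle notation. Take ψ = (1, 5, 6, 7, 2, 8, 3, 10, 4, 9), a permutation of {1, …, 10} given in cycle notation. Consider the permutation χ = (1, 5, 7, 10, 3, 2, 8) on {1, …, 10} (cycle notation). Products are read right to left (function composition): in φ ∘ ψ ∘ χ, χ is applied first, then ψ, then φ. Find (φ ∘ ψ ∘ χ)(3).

(φ ∘ ψ ∘ χ)(3) = φ(ψ(χ(3))). χ(3) = 2, then ψ(2) = 8, then φ(8) = 1, so the result is 1.

1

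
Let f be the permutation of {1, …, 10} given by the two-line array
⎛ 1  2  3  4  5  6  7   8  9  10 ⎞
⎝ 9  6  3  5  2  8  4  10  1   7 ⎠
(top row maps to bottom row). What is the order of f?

The disjoint-cycle form of f has cycle lengths 7, 2, 1.
Since disjoint cycles commute, ord(f) = lcm(7, 2) = 14.

14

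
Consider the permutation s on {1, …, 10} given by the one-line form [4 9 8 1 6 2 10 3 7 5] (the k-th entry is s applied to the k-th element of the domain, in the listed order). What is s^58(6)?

Tracing 6 → 2 → … returns to 6 after 6 steps, so 6 lies in a 6-cycle (2, 9, 7, 10, 5, 6).
Since the cycle has length 6, s^58 acts on it the same as s^4 (58 mod 6 = 4).
Advancing 4 steps from 6: 6 → 2 → 9 → 7 → 10.

10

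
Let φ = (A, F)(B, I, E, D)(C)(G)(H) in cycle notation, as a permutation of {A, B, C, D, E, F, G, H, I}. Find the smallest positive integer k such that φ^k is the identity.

4

The disjoint cycles have lengths 4, 2, 1, 1, 1.
The order is lcm(4, 2) = 4.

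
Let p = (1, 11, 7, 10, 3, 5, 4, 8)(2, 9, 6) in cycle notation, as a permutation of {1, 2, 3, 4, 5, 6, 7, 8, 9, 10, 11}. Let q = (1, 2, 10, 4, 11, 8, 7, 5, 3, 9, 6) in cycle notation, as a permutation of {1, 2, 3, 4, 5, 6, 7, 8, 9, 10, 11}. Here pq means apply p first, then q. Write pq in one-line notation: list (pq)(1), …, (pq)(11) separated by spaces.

8 6 3 7 11 10 4 2 1 9 5

(pq)(x) = q(p(x)). Computing each image: q(p(1)) = q(11) = 8, q(p(2)) = q(9) = 6, q(p(3)) = q(5) = 3, q(p(4)) = q(8) = 7, q(p(5)) = q(4) = 11, q(p(6)) = q(2) = 10, q(p(7)) = q(10) = 4, q(p(8)) = q(1) = 2, q(p(9)) = q(6) = 1, q(p(10)) = q(3) = 9, q(p(11)) = q(7) = 5.
Hence pq = [8 6 3 7 11 10 4 2 1 9 5].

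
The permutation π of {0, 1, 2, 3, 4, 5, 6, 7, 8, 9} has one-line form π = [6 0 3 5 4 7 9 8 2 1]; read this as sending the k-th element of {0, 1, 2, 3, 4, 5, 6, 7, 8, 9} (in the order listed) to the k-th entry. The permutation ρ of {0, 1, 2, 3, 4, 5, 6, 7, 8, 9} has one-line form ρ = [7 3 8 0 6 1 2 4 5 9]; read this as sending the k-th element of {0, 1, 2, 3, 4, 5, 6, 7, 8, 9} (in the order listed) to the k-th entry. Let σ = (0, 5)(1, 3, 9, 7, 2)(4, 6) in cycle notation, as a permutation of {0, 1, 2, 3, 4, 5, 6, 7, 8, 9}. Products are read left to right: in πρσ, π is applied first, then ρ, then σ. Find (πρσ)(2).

5

Chase 2: π(2) = 3; ρ(3) = 0; σ(0) = 5. Hence (πρσ)(2) = 5.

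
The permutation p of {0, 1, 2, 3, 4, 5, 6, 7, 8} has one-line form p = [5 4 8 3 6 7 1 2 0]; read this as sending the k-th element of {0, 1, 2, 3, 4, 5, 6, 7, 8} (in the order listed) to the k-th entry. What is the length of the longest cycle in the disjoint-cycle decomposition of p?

5

Decomposing into disjoint cycles gives (0, 5, 7, 2, 8)(1, 4, 6); the longest has length 5.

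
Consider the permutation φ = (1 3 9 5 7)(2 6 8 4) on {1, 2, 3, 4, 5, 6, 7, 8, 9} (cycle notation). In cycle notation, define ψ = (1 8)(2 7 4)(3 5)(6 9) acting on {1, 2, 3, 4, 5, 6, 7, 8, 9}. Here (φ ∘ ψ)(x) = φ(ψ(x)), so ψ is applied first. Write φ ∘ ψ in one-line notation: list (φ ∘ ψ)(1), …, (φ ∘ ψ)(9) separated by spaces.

4 1 7 6 9 5 2 3 8

(φ ∘ ψ)(x) = φ(ψ(x)). Computing each image: φ(ψ(1)) = φ(8) = 4, φ(ψ(2)) = φ(7) = 1, φ(ψ(3)) = φ(5) = 7, φ(ψ(4)) = φ(2) = 6, φ(ψ(5)) = φ(3) = 9, φ(ψ(6)) = φ(9) = 5, φ(ψ(7)) = φ(4) = 2, φ(ψ(8)) = φ(1) = 3, φ(ψ(9)) = φ(6) = 8.
Hence φ ∘ ψ = [4 1 7 6 9 5 2 3 8].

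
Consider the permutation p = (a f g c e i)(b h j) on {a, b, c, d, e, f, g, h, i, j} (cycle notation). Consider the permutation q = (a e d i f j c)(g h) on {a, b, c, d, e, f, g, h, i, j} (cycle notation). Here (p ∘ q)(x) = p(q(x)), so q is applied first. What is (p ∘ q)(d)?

(p ∘ q)(d) = p(q(d)). q(d) = i, then p(i) = a. So (p ∘ q)(d) = a.

a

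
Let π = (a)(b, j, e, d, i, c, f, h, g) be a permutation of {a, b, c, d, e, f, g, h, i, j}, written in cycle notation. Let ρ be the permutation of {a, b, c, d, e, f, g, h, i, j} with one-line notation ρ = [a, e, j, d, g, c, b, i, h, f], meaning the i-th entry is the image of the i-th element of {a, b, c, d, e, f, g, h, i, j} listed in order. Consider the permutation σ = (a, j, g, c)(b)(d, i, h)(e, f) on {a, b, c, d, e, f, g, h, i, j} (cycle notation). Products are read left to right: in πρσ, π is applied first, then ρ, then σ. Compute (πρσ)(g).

Chase g: π(g) = b; ρ(b) = e; σ(e) = f. Hence (πρσ)(g) = f.

f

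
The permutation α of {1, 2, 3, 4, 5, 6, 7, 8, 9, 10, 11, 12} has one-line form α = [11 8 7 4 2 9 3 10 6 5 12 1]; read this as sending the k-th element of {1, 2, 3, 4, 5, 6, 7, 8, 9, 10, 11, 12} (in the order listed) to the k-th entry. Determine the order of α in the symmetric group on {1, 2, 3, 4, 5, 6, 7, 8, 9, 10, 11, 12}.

Decomposing into disjoint cycles gives cycle lengths 4, 3, 2, 2, 1.
Since disjoint cycles commute, ord(α) = lcm(4, 3, 2, 2) = 12.

12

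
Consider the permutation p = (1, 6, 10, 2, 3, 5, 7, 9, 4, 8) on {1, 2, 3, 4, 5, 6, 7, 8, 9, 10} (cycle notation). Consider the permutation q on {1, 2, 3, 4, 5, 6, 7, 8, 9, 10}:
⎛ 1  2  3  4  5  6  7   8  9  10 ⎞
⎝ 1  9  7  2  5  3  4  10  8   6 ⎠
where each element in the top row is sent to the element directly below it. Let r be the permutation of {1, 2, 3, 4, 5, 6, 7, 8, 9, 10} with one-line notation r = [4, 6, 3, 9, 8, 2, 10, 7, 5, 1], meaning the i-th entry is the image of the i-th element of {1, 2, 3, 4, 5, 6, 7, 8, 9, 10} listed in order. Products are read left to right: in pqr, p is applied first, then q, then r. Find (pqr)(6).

2

(pqr)(6) = r(q(p(6))). p(6) = 10, then q(10) = 6, then r(6) = 2, so the result is 2.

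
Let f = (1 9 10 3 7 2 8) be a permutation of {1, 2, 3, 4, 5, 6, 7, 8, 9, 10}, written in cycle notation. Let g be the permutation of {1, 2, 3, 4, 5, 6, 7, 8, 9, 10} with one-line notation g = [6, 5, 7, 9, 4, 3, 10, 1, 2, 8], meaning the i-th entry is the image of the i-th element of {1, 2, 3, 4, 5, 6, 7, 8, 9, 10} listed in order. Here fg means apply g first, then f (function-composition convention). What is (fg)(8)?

9

g(8) = 1, then f(1) = 9; composing gives (fg)(8) = 9.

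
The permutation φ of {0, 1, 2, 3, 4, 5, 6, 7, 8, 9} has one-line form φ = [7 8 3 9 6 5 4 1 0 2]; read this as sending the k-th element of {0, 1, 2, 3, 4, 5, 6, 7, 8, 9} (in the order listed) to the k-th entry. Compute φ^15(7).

0

Tracing 7 → 1 → … returns to 7 after 4 steps, so 7 lies in a 4-cycle (0 7 1 8).
On a 4-cycle, φ^4 is the identity, so φ^15 = φ^3 there (15 ≡ 3 mod 4).
Stepping 3 places around the cycle: 7 → 1 → 8 → 0.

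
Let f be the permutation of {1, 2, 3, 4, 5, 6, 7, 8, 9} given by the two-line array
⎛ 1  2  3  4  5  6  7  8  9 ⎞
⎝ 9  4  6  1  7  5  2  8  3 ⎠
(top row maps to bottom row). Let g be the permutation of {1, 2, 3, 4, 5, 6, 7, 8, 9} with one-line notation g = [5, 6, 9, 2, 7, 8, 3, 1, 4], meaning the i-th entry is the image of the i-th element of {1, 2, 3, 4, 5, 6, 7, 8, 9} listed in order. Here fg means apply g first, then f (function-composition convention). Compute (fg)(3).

g(3) = 9, then f(9) = 3; composing gives (fg)(3) = 3.

3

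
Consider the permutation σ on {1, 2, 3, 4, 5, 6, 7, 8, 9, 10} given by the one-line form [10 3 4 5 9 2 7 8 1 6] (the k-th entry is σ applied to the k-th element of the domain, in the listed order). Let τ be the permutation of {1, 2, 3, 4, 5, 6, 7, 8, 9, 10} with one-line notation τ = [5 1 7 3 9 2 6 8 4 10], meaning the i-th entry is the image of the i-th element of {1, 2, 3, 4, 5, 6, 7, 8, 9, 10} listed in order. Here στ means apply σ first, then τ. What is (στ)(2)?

7

σ(2) = 3, then τ(3) = 7; composing gives (στ)(2) = 7.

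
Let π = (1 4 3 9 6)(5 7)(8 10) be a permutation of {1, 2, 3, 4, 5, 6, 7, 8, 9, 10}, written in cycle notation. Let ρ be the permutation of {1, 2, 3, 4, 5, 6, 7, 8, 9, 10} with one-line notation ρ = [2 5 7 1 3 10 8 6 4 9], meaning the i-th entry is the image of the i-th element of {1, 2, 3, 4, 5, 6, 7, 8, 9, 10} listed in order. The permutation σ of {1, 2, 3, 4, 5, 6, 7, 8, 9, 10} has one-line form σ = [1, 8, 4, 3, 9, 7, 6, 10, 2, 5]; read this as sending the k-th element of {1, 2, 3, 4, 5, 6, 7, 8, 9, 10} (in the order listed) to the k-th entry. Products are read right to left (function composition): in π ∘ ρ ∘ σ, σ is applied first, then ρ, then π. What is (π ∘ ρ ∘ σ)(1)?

Chase 1: σ(1) = 1; ρ(1) = 2; π(2) = 2. Hence (π ∘ ρ ∘ σ)(1) = 2.

2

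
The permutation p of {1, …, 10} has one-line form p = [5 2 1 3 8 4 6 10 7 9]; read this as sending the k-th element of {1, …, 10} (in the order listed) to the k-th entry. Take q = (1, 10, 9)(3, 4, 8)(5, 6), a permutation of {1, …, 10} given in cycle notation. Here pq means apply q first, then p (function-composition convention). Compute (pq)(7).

6

First apply q: q(7) = 7, then p(7) = 6. Thus (pq)(7) = 6.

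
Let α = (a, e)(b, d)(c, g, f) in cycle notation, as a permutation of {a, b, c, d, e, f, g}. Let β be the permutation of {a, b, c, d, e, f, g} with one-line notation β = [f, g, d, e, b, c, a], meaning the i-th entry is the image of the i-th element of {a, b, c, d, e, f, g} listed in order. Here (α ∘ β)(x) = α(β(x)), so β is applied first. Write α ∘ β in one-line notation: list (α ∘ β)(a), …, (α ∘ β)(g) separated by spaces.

(α ∘ β)(x) = α(β(x)). Computing each image: α(β(a)) = α(f) = c, α(β(b)) = α(g) = f, α(β(c)) = α(d) = b, α(β(d)) = α(e) = a, α(β(e)) = α(b) = d, α(β(f)) = α(c) = g, α(β(g)) = α(a) = e.
Hence α ∘ β = [c f b a d g e].

c f b a d g e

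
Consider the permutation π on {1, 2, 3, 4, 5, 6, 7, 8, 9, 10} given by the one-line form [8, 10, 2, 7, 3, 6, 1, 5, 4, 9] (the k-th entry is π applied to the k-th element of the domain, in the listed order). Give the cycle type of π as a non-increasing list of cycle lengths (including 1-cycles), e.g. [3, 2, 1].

[9, 1]

The disjoint cycles are (1, 8, 5, 3, 2, 10, 9, 4, 7)(6), with lengths 9, 1 in non-increasing order.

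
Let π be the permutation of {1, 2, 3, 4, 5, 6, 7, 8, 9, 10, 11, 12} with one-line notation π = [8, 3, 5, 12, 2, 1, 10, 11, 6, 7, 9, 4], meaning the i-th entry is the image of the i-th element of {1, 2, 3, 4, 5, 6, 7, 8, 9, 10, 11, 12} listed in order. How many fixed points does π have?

0

No element satisfies π(x) = x, so there are 0 fixed points.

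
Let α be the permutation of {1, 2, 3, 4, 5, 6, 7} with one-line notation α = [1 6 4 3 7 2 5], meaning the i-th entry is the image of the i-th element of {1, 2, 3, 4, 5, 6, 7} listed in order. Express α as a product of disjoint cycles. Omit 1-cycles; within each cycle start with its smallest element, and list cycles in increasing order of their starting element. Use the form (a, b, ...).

(2, 6)(3, 4)(5, 7)

Iterating α from 2 gives 2 → 6 → 2; that is the 2-cycle (2, 6).
Repeating from the next unused element and collecting all non-trivial cycles gives (2, 6)(3, 4)(5, 7).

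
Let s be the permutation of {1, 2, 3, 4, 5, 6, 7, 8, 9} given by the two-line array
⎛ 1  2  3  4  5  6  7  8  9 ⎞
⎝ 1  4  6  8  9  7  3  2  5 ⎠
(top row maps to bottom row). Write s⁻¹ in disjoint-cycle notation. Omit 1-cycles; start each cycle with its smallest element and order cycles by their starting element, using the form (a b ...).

(2 8 4)(3 7 6)(5 9)

The cycle decomposition of s is (2 4 8)(3 6 7)(5 9).
Reversing each cycle (and rotating so the smallest element leads) gives s⁻¹ = (2 8 4)(3 7 6)(5 9).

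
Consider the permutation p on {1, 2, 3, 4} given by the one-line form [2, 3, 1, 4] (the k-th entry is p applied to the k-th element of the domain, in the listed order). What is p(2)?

2 is element number 2 of the domain, and entry number 2 of the one-line form is 3, so p(2) = 3.

3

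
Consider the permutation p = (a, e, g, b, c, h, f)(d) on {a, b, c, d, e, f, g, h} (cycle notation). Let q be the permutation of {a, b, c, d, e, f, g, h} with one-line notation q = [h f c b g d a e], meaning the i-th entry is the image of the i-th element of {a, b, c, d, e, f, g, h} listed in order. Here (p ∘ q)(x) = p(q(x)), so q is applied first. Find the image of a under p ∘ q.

f

q(a) = h, then p(h) = f; composing gives (p ∘ q)(a) = f.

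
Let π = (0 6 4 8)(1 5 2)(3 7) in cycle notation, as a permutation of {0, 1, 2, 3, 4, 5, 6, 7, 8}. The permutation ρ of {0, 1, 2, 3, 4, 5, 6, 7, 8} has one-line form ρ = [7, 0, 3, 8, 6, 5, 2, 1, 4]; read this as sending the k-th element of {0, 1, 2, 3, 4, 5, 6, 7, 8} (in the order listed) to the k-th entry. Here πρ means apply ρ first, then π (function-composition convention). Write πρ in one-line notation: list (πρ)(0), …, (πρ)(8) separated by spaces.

3 6 7 0 4 2 1 5 8

(πρ)(x) = π(ρ(x)). Computing each image: π(ρ(0)) = π(7) = 3, π(ρ(1)) = π(0) = 6, π(ρ(2)) = π(3) = 7, π(ρ(3)) = π(8) = 0, π(ρ(4)) = π(6) = 4, π(ρ(5)) = π(5) = 2, π(ρ(6)) = π(2) = 1, π(ρ(7)) = π(1) = 5, π(ρ(8)) = π(4) = 8.
Hence πρ = [3 6 7 0 4 2 1 5 8].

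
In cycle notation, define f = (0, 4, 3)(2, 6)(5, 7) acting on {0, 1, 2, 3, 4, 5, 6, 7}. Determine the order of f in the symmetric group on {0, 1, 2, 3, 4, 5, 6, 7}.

6

The cycle type of f is (3, 2, 2, 1).
Since disjoint cycles commute, ord(f) = lcm(3, 2, 2) = 6.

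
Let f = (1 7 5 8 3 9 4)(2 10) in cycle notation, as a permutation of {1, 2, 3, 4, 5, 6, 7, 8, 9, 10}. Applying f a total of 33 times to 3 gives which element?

3 lies in the 7-cycle (1 7 5 8 3 9 4).
Since the cycle has length 7, f^33 acts on it the same as f^5 (33 mod 7 = 5).
Stepping 5 places around the cycle: 3 → 9 → 4 → 1 → 7 → 5.

5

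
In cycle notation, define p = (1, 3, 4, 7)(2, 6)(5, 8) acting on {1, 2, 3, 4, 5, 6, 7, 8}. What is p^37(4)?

4 lies in the 4-cycle (1, 3, 4, 7).
On a 4-cycle, p^4 is the identity, so p^37 = p^1 there (37 ≡ 1 mod 4).
Stepping 1 place around the cycle: 4 → 7.

7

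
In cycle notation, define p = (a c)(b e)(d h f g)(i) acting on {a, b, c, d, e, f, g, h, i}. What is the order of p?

The disjoint cycles have lengths 4, 2, 2, 1.
Since disjoint cycles commute, ord(p) = lcm(4, 2, 2) = 4.

4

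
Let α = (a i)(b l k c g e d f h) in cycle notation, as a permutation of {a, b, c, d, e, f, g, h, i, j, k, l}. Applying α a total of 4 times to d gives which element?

l

d lies in the 9-cycle (b l k c g e d f h).
Stepping 4 places around the cycle: d → f → h → b → l.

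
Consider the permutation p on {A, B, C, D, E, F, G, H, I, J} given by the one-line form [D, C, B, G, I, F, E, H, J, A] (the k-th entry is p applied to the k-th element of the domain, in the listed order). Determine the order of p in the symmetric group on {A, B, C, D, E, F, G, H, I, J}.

Writing p as disjoint cycles, the cycle lengths are 6, 2, 1, 1.
The order of p is the least common multiple of its cycle lengths: lcm(6, 2) = 6.

6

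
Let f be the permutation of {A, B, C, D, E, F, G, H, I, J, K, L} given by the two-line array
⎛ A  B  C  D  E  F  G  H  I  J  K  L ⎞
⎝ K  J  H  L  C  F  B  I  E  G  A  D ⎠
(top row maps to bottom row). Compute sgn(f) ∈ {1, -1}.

-1

In disjoint-cycle form the cycle lengths are 4, 3, 2, 2, 1.
A cycle is odd iff its length is even; f has 3 even-length cycles, so sgn(f) = (−1)^3 and f is odd.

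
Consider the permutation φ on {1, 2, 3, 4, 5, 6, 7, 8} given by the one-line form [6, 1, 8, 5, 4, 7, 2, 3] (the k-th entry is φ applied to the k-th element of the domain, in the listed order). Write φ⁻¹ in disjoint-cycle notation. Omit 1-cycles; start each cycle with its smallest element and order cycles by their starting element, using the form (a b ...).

(1 2 7 6)(3 8)(4 5)

First write φ in disjoint cycles: (1 6 7 2)(3 8)(4 5).
The inverse reverses every cycle; in canonical form, φ⁻¹ = (1 2 7 6)(3 8)(4 5).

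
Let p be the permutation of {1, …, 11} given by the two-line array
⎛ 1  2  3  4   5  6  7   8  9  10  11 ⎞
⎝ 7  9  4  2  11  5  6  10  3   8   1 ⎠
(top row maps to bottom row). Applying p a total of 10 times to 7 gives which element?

Tracing 7 → 6 → … returns to 7 after 5 steps, so 7 lies in a 5-cycle (1, 7, 6, 5, 11).
Powers repeat with period 5 on this cycle, and 10 mod 5 = 0, so p^10(7) = p^0(7).
So p^10(7) = 7.

7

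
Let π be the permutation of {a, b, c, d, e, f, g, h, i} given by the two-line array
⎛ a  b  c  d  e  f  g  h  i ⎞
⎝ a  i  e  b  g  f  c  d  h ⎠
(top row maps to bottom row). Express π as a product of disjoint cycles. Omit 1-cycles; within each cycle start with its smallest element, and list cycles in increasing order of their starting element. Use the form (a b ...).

(b i h d)(c e g)

Iterating π from b gives b → i → h → d → b; that is the 4-cycle (b i h d).
Continuing from each remaining unvisited element yields (b i h d)(c e g).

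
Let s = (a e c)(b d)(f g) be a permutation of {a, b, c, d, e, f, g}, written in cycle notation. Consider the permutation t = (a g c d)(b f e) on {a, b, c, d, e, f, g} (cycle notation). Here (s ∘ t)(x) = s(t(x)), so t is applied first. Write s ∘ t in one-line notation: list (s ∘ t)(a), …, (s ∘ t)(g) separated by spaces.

f g b e d c a

Chase each element through t then s: a → g → f; b → f → g; c → d → b; d → a → e; e → b → d; f → e → c; g → c → a.
Collecting the images, s ∘ t = [f g b e d c a].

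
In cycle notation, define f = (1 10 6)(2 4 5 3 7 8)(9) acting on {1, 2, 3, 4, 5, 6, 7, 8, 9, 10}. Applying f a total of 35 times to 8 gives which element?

7

8 lies in the 6-cycle (2 4 5 3 7 8).
Since the cycle has length 6, f^35 acts on it the same as f^5 (35 mod 6 = 5).
Stepping 5 places around the cycle: 8 → 2 → 4 → 5 → 3 → 7.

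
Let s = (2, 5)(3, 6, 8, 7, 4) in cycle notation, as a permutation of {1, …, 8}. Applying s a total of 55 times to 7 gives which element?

7 lies in the 5-cycle (3, 6, 8, 7, 4).
On a 5-cycle, s^5 is the identity, so s^55 = s^0 there (55 ≡ 0 mod 5).
So s^55(7) = 7.

7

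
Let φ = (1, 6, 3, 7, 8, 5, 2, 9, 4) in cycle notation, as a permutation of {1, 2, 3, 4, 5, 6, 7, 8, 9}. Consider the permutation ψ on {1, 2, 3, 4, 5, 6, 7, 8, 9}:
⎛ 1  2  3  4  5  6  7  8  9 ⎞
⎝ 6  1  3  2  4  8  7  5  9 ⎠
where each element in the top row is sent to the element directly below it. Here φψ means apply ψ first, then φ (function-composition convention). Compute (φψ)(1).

(φψ)(1) = φ(ψ(1)). ψ(1) = 6, then φ(6) = 3. So (φψ)(1) = 3.

3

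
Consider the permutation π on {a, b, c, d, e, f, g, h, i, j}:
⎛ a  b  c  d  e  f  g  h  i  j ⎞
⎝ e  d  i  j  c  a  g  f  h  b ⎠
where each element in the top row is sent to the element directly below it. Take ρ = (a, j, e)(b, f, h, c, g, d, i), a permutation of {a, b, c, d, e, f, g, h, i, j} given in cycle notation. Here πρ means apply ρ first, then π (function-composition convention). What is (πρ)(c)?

g

(πρ)(c) = π(ρ(c)). ρ(c) = g, then π(g) = g. So (πρ)(c) = g.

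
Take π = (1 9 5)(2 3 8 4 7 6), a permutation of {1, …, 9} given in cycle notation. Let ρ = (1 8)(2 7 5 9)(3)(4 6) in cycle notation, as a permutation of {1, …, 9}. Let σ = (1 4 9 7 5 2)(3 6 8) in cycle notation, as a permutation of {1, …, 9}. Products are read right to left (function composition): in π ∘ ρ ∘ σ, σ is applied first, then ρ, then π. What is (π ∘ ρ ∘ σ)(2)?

Chase 2: σ(2) = 1; ρ(1) = 8; π(8) = 4. Hence (π ∘ ρ ∘ σ)(2) = 4.

4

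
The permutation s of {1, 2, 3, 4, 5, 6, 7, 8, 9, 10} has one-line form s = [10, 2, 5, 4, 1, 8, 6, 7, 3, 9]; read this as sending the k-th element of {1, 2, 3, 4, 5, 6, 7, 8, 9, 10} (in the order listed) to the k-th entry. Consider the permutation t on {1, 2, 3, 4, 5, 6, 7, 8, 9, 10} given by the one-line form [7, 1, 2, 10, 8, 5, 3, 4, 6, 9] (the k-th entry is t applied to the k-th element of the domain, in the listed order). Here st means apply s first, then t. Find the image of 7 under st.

(st)(7) = t(s(7)). s(7) = 6, then t(6) = 5. So (st)(7) = 5.

5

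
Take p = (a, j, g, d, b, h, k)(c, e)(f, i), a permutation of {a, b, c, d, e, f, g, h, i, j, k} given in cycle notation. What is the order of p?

The cycle type of p is (7, 2, 2).
The order of p is the least common multiple of its cycle lengths: lcm(7, 2, 2) = 14.

14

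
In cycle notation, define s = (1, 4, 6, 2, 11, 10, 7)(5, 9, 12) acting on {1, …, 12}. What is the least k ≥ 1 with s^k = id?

21

The cycle type of s is (7, 3, 1, 1).
Since disjoint cycles commute, ord(s) = lcm(7, 3) = 21.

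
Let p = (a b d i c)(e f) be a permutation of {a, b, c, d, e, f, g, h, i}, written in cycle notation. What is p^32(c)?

b

c lies in the 5-cycle (a b d i c).
Powers repeat with period 5 on this cycle, and 32 mod 5 = 2, so p^32(c) = p^2(c).
Advancing 2 steps from c: c → a → b.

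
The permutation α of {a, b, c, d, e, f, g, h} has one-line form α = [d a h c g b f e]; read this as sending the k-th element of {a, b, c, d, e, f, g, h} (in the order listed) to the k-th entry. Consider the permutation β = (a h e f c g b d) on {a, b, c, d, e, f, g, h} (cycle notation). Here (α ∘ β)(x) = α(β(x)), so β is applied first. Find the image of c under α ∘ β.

First apply β: β(c) = g, then α(g) = f. Thus (α ∘ β)(c) = f.

f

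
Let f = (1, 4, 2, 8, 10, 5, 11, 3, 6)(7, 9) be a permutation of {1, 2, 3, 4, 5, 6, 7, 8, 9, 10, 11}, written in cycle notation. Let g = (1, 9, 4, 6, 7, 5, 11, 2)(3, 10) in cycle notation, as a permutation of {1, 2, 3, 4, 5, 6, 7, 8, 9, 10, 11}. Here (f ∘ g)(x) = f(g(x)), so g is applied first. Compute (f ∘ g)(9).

(f ∘ g)(9) = f(g(9)). g(9) = 4, then f(4) = 2. So (f ∘ g)(9) = 2.

2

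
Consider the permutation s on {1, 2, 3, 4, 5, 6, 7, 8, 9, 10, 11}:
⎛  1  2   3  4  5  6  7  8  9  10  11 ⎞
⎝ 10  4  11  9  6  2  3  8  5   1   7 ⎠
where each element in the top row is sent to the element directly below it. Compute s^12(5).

2

Tracing 5 → 6 → … returns to 5 after 5 steps, so 5 lies in a 5-cycle (2 4 9 5 6).
Powers repeat with period 5 on this cycle, and 12 mod 5 = 2, so s^12(5) = s^2(5).
Advancing 2 steps from 5: 5 → 6 → 2.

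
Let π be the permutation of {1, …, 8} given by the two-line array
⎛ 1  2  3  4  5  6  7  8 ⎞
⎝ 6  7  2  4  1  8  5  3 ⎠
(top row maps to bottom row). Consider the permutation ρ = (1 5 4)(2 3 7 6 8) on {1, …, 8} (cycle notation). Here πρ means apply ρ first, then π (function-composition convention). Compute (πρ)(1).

1

(πρ)(1) = π(ρ(1)). ρ(1) = 5, then π(5) = 1. So (πρ)(1) = 1.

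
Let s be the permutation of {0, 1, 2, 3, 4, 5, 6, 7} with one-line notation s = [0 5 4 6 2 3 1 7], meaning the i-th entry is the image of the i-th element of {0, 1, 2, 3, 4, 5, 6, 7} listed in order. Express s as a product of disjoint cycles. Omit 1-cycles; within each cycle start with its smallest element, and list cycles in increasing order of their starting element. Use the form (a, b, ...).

From 1: 1 → 5 → 3 → 6 → 1, closing the cycle (1, 5, 3, 6).
Continuing from each remaining unvisited element yields (1, 5, 3, 6)(2, 4).

(1, 5, 3, 6)(2, 4)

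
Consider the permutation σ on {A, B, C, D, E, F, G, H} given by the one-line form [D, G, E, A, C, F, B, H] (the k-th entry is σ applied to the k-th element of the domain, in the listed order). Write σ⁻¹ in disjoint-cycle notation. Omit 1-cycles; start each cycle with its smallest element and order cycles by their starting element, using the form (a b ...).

(A D)(B G)(C E)

First write σ in disjoint cycles: (A D)(B G)(C E).
The inverse reverses every cycle; in canonical form, σ⁻¹ = (A D)(B G)(C E).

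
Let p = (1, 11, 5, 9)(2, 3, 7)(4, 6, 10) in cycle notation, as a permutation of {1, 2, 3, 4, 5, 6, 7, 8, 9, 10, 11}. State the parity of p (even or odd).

The cycle lengths are 4, 3, 3, 1.
A cycle is odd iff its length is even; p has 1 even-length cycle, so sgn(p) = (−1)^1 and p is odd.

odd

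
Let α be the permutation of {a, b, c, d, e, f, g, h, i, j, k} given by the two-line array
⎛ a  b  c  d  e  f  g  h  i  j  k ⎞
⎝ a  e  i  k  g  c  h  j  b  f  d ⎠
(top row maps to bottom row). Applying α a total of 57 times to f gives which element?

Tracing f → c → … returns to f after 8 steps, so f lies in an 8-cycle (b, e, g, h, j, f, c, i).
Since the cycle has length 8, α^57 acts on it the same as α^1 (57 mod 8 = 1).
Stepping 1 place around the cycle: f → c.

c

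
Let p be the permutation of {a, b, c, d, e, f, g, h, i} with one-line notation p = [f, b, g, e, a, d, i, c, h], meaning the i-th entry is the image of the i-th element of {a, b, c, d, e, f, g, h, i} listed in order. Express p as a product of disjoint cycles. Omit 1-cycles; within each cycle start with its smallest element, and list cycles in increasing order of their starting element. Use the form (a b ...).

Start at a and follow images: a → f → d → e → a, giving the cycle (a f d e).
Continuing from each remaining unvisited element yields (a f d e)(c g i h).

(a f d e)(c g i h)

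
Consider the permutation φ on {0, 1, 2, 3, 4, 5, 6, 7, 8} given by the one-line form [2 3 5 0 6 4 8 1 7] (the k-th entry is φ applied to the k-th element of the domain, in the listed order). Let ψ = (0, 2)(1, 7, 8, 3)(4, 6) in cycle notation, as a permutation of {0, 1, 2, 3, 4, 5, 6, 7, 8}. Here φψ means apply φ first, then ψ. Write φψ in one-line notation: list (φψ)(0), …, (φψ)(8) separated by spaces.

For each element, apply φ then ψ: 0 → 2 → 0; 1 → 3 → 1; 2 → 5 → 5; 3 → 0 → 2; 4 → 6 → 4; 5 → 4 → 6; 6 → 8 → 3; 7 → 1 → 7; 8 → 7 → 8.
So φψ in one-line form is 0 1 5 2 4 6 3 7 8.

0 1 5 2 4 6 3 7 8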